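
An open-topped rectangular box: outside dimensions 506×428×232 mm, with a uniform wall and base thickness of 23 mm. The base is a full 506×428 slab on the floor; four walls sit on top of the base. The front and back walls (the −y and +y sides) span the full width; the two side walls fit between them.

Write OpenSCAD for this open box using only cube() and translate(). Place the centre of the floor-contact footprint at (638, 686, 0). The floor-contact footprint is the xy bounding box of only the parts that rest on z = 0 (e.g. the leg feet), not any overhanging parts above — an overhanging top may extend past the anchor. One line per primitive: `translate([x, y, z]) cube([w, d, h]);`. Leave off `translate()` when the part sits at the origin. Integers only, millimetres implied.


translate([385, 472, 0]) cube([506, 428, 23]);
translate([385, 472, 23]) cube([506, 23, 209]);
translate([385, 877, 23]) cube([506, 23, 209]);
translate([385, 495, 23]) cube([23, 382, 209]);
translate([868, 495, 23]) cube([23, 382, 209]);


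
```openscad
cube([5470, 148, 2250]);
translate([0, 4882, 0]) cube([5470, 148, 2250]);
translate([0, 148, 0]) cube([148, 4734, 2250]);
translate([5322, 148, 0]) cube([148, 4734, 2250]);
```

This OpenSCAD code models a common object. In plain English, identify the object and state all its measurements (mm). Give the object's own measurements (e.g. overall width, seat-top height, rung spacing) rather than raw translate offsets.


The wall frame of a small rectangular building: four walls, each 2250 mm tall and 148 mm thick, enclosing a footprint 5470 mm (x) by 5030 mm (y) outside-to-outside, with no floor or roof. The front and back walls (the −y and +y sides) span the full width; the two side walls fit between them.


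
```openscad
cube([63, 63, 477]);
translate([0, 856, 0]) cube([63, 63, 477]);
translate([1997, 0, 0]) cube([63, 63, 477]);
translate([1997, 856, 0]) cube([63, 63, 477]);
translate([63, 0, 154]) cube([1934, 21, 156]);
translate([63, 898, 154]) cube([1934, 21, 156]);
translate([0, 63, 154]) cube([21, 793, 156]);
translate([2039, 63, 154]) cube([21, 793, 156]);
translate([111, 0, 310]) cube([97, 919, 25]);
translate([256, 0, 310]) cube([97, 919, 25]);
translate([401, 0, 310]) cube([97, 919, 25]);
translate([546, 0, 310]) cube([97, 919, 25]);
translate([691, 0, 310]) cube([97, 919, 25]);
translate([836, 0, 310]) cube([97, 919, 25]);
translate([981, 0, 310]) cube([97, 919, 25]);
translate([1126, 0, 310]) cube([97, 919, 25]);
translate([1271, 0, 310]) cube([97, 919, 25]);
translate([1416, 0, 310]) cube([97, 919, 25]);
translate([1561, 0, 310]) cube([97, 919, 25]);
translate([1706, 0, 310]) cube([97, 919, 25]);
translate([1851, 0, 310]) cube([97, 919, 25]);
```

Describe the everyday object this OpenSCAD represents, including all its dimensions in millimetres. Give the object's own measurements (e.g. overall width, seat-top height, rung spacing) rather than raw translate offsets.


A bed frame 2060 mm long (x) by 919 mm wide (y). Four 63×63 mm corner posts, 477 mm tall, at the corners of the footprint. Four rails of 21 mm thickness and 156 mm height run between adjacent posts with their undersides at z = 154 mm, their outer faces flush with the outside of the frame (the two x-running rails run between the posts' inner faces; the two y-running rails run between the posts' inner faces). 13 slats, each 97 mm wide (x) and 25 mm thick, lie across the top of the two x-running rails, running the full 919 mm width of the frame in y; along x they sit between the end posts with a 48 mm gap after the −x posts and between neighbouring slats, leaving 49 mm before the +x posts.


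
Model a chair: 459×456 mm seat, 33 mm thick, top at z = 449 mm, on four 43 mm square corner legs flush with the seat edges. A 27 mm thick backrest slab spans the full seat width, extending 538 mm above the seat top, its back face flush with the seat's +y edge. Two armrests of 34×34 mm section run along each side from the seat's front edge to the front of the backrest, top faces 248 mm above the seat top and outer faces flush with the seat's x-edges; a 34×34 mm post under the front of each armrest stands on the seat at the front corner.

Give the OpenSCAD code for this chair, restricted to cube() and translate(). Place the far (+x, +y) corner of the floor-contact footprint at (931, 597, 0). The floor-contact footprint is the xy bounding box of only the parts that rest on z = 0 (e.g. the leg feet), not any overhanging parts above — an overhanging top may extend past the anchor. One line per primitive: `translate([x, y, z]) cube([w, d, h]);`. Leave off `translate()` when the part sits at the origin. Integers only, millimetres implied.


// leg_h = 449 - 33 = 416
// arm post h = 248 - 34 = 214
translate([472, 141, 416]) cube([459, 456, 33]);
translate([472, 141, 0]) cube([43, 43, 416]);
translate([888, 141, 0]) cube([43, 43, 416]);
translate([472, 554, 0]) cube([43, 43, 416]);
translate([888, 554, 0]) cube([43, 43, 416]);
translate([472, 570, 449]) cube([459, 27, 538]);
translate([472, 141, 663]) cube([34, 429, 34]);
translate([897, 141, 663]) cube([34, 429, 34]);
translate([472, 141, 449]) cube([34, 34, 214]);
translate([897, 141, 449]) cube([34, 34, 214]);


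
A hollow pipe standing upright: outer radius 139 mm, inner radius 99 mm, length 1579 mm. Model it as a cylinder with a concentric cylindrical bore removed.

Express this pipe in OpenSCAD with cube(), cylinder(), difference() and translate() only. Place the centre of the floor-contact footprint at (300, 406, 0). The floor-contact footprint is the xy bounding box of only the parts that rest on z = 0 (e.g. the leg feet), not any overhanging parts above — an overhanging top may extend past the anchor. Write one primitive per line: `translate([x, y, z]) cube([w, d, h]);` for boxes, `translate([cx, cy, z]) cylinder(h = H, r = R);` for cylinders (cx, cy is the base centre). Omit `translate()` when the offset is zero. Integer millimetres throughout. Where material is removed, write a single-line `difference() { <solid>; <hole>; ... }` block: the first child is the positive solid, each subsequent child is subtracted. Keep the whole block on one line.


difference() { translate([300, 406, 0]) cylinder(h = 1579, r = 139); translate([300, 406, 0]) cylinder(h = 1579, r = 99); }


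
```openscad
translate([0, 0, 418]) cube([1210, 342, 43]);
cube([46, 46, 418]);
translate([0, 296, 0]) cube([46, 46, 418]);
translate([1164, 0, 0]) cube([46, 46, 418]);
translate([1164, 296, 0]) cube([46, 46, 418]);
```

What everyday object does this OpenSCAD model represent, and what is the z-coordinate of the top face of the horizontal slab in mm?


A bench. The seat-top height is 461 mm.

A long slab on four corner posts — a bench. The slab sits at z = 418 with thickness 43, so the top is 418 + 43 = 461 mm.


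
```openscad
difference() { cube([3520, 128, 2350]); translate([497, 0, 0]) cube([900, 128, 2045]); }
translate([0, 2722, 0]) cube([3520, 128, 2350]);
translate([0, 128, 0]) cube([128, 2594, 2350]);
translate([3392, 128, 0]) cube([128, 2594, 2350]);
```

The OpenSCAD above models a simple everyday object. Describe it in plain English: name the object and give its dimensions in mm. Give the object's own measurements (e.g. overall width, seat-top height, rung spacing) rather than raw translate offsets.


A single room: four walls, each 2350 mm tall and 128 mm thick, enclosing an outside footprint 3520×2850 mm (x × y), no floor or roof. The front and back walls (−y and +y sides) run the full x-width; the side walls fit between their inner faces. A door opening 900 mm wide and 2045 mm tall is cut through the front wall from the floor up, its −x edge 497 mm from the wall's −x end.


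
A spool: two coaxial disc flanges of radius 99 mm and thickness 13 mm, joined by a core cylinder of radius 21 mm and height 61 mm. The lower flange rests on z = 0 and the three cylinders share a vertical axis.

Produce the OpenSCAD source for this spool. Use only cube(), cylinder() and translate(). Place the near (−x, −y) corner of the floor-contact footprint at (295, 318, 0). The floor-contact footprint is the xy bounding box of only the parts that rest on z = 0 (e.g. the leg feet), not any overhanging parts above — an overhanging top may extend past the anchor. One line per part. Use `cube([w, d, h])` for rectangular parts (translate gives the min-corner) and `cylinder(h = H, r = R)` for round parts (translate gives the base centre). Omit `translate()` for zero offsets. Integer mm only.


translate([394, 417, 0]) cylinder(h = 13, r = 99);
translate([394, 417, 13]) cylinder(h = 61, r = 21);
translate([394, 417, 74]) cylinder(h = 13, r = 99);


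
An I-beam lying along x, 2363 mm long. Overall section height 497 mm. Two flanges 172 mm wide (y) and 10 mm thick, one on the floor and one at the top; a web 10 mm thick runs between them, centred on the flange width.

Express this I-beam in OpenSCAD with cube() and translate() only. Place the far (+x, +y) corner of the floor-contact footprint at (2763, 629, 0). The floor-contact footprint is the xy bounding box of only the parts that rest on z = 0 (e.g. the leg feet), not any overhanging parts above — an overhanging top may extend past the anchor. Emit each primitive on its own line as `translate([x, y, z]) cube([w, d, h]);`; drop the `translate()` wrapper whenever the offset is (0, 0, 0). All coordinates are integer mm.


translate([400, 457, 0]) cube([2363, 172, 10]);
translate([400, 538, 10]) cube([2363, 10, 477]);
translate([400, 457, 487]) cube([2363, 172, 10]);


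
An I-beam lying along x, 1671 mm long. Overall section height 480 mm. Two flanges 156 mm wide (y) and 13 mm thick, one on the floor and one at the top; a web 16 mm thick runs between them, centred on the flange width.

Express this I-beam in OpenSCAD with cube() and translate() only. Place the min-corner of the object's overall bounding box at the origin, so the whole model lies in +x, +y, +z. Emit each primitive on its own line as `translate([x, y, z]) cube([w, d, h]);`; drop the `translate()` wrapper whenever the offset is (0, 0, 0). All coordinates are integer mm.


cube([1671, 156, 13]);
translate([0, 70, 13]) cube([1671, 16, 454]);
translate([0, 0, 467]) cube([1671, 156, 13]);


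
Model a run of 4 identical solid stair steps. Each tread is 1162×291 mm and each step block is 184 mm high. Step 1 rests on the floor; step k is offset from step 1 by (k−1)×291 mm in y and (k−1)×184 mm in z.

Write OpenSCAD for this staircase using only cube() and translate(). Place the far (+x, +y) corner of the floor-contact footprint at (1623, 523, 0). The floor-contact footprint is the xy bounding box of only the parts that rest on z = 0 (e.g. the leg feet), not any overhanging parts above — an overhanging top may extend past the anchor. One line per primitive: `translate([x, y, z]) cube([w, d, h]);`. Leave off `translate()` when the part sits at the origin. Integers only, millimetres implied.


translate([461, 232, 0]) cube([1162, 291, 184]);
translate([461, 523, 184]) cube([1162, 291, 184]);
translate([461, 814, 368]) cube([1162, 291, 184]);
translate([461, 1105, 552]) cube([1162, 291, 184]);


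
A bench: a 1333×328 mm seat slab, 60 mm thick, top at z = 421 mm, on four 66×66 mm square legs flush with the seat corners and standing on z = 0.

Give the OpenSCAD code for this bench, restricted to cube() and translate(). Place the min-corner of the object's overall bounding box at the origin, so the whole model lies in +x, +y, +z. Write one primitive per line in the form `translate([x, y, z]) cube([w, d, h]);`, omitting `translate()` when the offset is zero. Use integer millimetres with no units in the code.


// leg_h = 421 − 60 = 361
translate([0, 0, 361]) cube([1333, 328, 60]);
cube([66, 66, 361]);
translate([0, 262, 0]) cube([66, 66, 361]);
translate([1267, 0, 0]) cube([66, 66, 361]);
translate([1267, 262, 0]) cube([66, 66, 361]);


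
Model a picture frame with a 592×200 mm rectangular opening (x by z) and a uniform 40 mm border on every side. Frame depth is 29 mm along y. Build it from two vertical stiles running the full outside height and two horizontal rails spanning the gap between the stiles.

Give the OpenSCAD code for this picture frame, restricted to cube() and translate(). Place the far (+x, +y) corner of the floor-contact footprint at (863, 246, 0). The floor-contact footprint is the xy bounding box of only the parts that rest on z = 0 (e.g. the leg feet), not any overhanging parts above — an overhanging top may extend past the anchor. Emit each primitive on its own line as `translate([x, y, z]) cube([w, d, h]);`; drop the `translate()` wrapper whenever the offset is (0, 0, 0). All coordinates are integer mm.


translate([191, 217, 0]) cube([40, 29, 280]);
translate([823, 217, 0]) cube([40, 29, 280]);
translate([231, 217, 0]) cube([592, 29, 40]);
translate([231, 217, 240]) cube([592, 29, 40]);


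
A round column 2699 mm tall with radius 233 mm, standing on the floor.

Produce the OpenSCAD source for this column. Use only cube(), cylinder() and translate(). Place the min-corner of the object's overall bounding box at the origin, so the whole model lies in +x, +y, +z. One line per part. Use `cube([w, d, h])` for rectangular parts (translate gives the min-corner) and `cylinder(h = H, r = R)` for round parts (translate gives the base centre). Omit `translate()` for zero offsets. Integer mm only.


translate([233, 233, 0]) cylinder(h = 2699, r = 233);


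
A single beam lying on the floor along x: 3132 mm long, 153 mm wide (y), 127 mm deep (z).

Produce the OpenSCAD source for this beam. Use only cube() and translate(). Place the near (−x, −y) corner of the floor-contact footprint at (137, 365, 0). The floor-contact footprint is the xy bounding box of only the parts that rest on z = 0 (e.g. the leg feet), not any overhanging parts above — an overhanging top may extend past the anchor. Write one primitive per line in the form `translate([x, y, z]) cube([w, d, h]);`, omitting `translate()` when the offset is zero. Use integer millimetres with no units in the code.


translate([137, 365, 0]) cube([3132, 153, 127]);


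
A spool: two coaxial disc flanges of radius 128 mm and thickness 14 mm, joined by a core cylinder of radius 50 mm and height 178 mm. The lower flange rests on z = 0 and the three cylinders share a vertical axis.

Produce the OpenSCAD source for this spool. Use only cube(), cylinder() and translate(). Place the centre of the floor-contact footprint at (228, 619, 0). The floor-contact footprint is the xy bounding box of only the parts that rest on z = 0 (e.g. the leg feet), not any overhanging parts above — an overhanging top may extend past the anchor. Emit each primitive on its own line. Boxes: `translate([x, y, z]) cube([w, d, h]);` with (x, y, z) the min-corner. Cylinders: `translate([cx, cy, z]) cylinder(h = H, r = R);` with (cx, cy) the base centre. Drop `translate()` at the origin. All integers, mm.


translate([228, 619, 0]) cylinder(h = 14, r = 128);
translate([228, 619, 14]) cylinder(h = 178, r = 50);
translate([228, 619, 192]) cylinder(h = 14, r = 128);


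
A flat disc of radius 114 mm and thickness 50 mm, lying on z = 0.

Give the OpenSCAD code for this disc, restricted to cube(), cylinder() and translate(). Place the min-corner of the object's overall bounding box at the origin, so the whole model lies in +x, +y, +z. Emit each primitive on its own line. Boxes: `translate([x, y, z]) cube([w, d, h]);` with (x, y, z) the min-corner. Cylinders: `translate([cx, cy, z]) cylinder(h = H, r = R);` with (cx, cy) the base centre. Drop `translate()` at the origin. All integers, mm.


translate([114, 114, 0]) cylinder(h = 50, r = 114);


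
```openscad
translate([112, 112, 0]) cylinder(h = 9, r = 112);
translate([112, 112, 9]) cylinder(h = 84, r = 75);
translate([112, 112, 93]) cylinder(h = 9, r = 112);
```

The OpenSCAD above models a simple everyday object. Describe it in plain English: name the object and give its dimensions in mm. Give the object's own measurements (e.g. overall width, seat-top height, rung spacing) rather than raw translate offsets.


A spool: two coaxial disc flanges of radius 112 mm and thickness 9 mm, joined by a core cylinder of radius 75 mm and height 84 mm. The lower flange rests on z = 0 and the three cylinders share a vertical axis.


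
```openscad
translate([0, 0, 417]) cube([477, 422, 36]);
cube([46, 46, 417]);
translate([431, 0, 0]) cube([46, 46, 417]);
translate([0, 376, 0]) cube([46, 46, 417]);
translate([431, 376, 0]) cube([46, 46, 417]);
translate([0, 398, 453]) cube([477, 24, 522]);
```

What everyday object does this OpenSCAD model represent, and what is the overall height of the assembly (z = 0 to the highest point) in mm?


A chair. The overall height is 975 mm.

A slab on four corner posts with a tall panel at the back — a chair. The seat slab sits at z = 417 with thickness 36, and the 522 mm backrest starts at the seat top, so the overall height is 417 + 36 + 522 = 975 mm.


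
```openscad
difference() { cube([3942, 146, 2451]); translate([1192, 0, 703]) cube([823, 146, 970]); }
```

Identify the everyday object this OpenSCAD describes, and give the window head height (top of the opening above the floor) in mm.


A wall with a window opening. The window head height is 1673 mm.

A wall with a rectangular opening subtracted — a window. Sill at z = 703, opening 970 mm tall, so the head is at 703 + 970 = 1673 mm.


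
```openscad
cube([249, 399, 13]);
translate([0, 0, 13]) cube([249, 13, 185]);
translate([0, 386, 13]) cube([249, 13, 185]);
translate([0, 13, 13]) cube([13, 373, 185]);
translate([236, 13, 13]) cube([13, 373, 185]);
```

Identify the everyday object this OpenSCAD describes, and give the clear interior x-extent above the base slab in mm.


An open box. The internal width is 223 mm.

A 249×399 base slab with four walls standing on it — an open box. The base is 249 mm wide and the walls are 13 mm thick, so the internal width is 249 − 2 × 13 = 223 mm.


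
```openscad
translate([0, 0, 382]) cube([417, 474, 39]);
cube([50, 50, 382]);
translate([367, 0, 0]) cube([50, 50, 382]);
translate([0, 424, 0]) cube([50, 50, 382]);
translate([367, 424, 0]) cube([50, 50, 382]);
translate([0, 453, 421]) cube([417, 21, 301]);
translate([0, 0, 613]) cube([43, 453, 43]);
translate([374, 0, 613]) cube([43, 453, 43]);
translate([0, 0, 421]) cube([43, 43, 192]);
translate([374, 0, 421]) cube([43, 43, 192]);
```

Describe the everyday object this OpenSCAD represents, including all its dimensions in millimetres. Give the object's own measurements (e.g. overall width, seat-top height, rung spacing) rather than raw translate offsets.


A chair. The seat is a 417×474×39 mm slab with its top at z = 421 mm, on four 50×50 mm corner legs (flush with the seat edges, standing on z = 0). A flat backrest 21 mm thick, 301 mm tall, spans the full seat width and rises from the seat top along its +y edge, rear face flush with the rear of the seat. Two armrests of 43×43 mm section run along each side from the seat's front edge to the front of the backrest, top faces 235 mm above the seat top and outer faces flush with the seat's x-edges; a 43×43 mm post under the front of each armrest stands on the seat at the front corner.


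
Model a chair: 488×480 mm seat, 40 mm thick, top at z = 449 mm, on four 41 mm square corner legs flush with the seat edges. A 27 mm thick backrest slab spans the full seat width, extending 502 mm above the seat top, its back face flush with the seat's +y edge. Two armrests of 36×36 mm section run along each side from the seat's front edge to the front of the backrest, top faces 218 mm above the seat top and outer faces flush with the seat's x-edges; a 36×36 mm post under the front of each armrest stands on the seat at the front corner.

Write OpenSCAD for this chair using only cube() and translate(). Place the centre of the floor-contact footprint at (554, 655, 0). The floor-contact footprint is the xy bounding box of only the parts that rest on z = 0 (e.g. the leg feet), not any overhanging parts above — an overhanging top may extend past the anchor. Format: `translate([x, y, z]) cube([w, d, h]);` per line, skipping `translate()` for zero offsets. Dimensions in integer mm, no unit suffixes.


// leg_h = 449 - 40 = 409
// arm post h = 218 - 36 = 182
translate([310, 415, 409]) cube([488, 480, 40]);
translate([310, 415, 0]) cube([41, 41, 409]);
translate([757, 415, 0]) cube([41, 41, 409]);
translate([310, 854, 0]) cube([41, 41, 409]);
translate([757, 854, 0]) cube([41, 41, 409]);
translate([310, 868, 449]) cube([488, 27, 502]);
translate([310, 415, 631]) cube([36, 453, 36]);
translate([762, 415, 631]) cube([36, 453, 36]);
translate([310, 415, 449]) cube([36, 36, 182]);
translate([762, 415, 449]) cube([36, 36, 182]);


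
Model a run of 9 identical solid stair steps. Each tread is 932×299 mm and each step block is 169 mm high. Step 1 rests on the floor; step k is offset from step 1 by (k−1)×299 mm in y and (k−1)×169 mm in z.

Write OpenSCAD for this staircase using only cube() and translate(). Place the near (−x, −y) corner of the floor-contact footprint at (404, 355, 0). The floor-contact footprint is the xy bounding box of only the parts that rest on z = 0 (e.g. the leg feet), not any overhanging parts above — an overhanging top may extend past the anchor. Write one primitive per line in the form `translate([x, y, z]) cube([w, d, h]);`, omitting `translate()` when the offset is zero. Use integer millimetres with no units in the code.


translate([404, 355, 0]) cube([932, 299, 169]);
translate([404, 654, 169]) cube([932, 299, 169]);
translate([404, 953, 338]) cube([932, 299, 169]);
translate([404, 1252, 507]) cube([932, 299, 169]);
translate([404, 1551, 676]) cube([932, 299, 169]);
translate([404, 1850, 845]) cube([932, 299, 169]);
translate([404, 2149, 1014]) cube([932, 299, 169]);
translate([404, 2448, 1183]) cube([932, 299, 169]);
translate([404, 2747, 1352]) cube([932, 299, 169]);


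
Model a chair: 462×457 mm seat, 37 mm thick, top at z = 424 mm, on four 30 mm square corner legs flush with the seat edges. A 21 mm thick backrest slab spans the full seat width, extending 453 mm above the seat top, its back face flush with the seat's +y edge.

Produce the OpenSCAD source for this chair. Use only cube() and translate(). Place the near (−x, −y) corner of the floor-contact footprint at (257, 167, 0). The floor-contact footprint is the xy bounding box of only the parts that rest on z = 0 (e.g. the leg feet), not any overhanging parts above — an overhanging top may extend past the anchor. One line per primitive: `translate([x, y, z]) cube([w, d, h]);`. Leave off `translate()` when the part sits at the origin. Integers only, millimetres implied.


// leg_h = 424 - 37 = 387
translate([257, 167, 387]) cube([462, 457, 37]);
translate([257, 167, 0]) cube([30, 30, 387]);
translate([689, 167, 0]) cube([30, 30, 387]);
translate([257, 594, 0]) cube([30, 30, 387]);
translate([689, 594, 0]) cube([30, 30, 387]);
translate([257, 603, 424]) cube([462, 21, 453]);


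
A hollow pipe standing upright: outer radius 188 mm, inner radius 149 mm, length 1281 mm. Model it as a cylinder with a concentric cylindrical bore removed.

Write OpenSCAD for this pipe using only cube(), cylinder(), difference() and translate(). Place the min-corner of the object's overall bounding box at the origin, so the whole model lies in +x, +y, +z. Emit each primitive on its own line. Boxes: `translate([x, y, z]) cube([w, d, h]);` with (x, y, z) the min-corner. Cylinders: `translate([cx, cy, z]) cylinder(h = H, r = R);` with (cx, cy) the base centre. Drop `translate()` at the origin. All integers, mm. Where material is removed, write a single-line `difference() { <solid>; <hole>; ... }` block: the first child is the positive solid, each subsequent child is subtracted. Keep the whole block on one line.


difference() { translate([188, 188, 0]) cylinder(h = 1281, r = 188); translate([188, 188, 0]) cylinder(h = 1281, r = 149); }


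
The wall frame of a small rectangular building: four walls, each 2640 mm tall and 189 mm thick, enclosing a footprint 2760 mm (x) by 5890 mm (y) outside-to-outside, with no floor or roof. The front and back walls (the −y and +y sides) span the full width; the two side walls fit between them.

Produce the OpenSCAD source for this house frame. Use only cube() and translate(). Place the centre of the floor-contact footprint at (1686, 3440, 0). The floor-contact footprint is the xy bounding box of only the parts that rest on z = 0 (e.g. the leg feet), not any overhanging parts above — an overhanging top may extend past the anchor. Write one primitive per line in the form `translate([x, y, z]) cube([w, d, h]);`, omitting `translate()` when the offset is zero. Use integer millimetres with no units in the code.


translate([306, 495, 0]) cube([2760, 189, 2640]);
translate([306, 6196, 0]) cube([2760, 189, 2640]);
translate([306, 684, 0]) cube([189, 5512, 2640]);
translate([2877, 684, 0]) cube([189, 5512, 2640]);


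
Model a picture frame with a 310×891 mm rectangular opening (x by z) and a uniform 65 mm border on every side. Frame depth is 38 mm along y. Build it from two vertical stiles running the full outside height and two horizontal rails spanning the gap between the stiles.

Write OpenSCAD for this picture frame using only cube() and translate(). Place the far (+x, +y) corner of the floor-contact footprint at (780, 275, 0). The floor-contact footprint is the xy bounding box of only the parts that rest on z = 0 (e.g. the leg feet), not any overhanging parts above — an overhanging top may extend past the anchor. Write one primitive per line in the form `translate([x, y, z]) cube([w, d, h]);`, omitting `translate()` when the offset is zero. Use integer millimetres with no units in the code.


translate([340, 237, 0]) cube([65, 38, 1021]);
translate([715, 237, 0]) cube([65, 38, 1021]);
translate([405, 237, 0]) cube([310, 38, 65]);
translate([405, 237, 956]) cube([310, 38, 65]);


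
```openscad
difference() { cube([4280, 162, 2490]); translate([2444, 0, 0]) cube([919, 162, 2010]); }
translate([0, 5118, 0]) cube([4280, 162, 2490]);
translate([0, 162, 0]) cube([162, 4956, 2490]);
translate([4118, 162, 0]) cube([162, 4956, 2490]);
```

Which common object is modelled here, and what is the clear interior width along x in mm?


A single room. The interior width is 3956 mm.

Four walls enclosing a rectangle with a door in the front wall — a room. Outside width 4280 minus two 162 mm walls gives 3956 mm.


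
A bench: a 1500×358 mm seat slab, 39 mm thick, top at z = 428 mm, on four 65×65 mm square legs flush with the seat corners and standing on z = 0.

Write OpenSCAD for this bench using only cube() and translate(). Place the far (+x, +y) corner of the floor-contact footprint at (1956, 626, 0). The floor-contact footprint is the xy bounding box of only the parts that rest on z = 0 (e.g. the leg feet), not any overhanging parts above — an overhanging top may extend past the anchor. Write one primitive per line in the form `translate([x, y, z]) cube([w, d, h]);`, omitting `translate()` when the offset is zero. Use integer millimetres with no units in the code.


translate([456, 268, 389]) cube([1500, 358, 39]);
translate([456, 268, 0]) cube([65, 65, 389]);
translate([456, 561, 0]) cube([65, 65, 389]);
translate([1891, 268, 0]) cube([65, 65, 389]);
translate([1891, 561, 0]) cube([65, 65, 389]);


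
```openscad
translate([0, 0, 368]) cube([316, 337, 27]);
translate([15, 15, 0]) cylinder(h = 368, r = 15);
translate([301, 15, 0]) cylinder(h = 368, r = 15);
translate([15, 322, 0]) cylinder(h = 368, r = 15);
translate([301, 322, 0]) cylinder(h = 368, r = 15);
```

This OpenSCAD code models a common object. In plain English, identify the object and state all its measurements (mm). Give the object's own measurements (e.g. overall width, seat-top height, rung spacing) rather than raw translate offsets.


A four-legged stool. The seat is a 316×337×27 mm slab whose top surface is at z = 395 mm; four round legs, each 30 mm in diameter, run from the floor (z = 0) to the underside of the seat, each leg's axis is inset half a diameter from the nearest pair of seat edges (so the leg's bounding box is flush with the corner).


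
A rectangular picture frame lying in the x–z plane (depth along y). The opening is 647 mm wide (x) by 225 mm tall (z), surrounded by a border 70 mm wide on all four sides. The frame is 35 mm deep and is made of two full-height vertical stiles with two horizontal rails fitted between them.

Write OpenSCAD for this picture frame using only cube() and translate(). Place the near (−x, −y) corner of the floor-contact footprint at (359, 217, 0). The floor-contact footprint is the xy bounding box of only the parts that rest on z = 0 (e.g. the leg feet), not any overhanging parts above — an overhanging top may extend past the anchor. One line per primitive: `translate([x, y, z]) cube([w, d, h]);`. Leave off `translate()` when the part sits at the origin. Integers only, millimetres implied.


translate([359, 217, 0]) cube([70, 35, 365]);
translate([1076, 217, 0]) cube([70, 35, 365]);
translate([429, 217, 0]) cube([647, 35, 70]);
translate([429, 217, 295]) cube([647, 35, 70]);


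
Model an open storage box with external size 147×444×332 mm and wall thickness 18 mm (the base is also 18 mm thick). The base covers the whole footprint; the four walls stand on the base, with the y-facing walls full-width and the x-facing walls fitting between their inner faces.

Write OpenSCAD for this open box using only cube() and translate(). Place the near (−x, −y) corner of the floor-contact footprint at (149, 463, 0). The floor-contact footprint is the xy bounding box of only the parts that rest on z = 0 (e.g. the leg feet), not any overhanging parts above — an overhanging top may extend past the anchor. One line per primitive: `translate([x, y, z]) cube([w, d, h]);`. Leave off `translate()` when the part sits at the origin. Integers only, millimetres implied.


translate([149, 463, 0]) cube([147, 444, 18]);
translate([149, 463, 18]) cube([147, 18, 314]);
translate([149, 889, 18]) cube([147, 18, 314]);
translate([149, 481, 18]) cube([18, 408, 314]);
translate([278, 481, 18]) cube([18, 408, 314]);


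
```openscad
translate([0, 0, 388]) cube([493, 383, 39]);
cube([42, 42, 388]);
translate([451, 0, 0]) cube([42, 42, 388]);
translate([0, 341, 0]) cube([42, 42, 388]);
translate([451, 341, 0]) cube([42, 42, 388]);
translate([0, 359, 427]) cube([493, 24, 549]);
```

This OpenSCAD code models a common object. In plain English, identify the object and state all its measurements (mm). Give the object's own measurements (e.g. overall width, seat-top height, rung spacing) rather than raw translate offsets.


A chair. The seat is a 493×383×39 mm slab with its top at z = 427 mm, on four 42×42 mm corner legs (flush with the seat edges, standing on z = 0). A flat backrest 24 mm thick, 549 mm tall, spans the full seat width and rises from the seat top along its +y edge, rear face flush with the rear of the seat.


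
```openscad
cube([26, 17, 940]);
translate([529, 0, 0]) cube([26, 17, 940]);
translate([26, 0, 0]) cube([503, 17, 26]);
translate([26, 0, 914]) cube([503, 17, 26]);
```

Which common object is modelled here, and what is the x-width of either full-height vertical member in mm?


A picture frame. The border width is 26 mm.

Four thin pieces enclosing a rectangular opening — a picture frame. The two full-height stiles are 940 mm tall; the top rail sits at z = 914 and is 26 mm tall, so the border above the opening is 940 − 914 = 26 mm, matching the stile x-width.


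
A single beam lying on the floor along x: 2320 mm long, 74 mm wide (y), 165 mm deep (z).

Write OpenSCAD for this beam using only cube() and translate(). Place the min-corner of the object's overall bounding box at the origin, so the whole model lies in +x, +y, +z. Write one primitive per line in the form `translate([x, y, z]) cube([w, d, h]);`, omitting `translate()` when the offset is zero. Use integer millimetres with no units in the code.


cube([2320, 74, 165]);


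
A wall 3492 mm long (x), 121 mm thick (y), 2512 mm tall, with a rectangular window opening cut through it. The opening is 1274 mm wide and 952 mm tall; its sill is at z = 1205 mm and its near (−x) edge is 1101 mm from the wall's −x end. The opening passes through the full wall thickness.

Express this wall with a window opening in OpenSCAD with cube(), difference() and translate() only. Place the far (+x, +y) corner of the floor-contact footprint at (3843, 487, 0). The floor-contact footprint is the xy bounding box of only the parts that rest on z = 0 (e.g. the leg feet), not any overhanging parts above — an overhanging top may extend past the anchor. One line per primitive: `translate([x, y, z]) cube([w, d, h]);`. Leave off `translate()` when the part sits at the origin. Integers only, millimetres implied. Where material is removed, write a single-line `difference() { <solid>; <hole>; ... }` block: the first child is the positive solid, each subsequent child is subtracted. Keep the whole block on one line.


difference() { translate([351, 366, 0]) cube([3492, 121, 2512]); translate([1452, 366, 1205]) cube([1274, 121, 952]); }


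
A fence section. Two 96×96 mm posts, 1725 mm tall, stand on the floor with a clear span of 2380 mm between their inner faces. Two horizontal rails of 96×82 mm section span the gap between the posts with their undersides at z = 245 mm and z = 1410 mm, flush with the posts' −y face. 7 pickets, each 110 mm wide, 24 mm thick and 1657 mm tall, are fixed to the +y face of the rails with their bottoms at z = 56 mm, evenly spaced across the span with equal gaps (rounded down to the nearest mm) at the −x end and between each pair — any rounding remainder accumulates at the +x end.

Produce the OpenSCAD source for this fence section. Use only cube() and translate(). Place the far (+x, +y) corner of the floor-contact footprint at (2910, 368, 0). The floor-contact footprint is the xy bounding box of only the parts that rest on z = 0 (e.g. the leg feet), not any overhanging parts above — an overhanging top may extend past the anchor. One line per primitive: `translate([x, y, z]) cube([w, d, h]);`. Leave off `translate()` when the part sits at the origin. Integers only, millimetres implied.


translate([338, 272, 0]) cube([96, 96, 1725]);
translate([2814, 272, 0]) cube([96, 96, 1725]);
translate([434, 272, 245]) cube([2380, 96, 82]);
translate([434, 272, 1410]) cube([2380, 96, 82]);
translate([635, 368, 56]) cube([110, 24, 1657]);
translate([946, 368, 56]) cube([110, 24, 1657]);
translate([1257, 368, 56]) cube([110, 24, 1657]);
translate([1568, 368, 56]) cube([110, 24, 1657]);
translate([1879, 368, 56]) cube([110, 24, 1657]);
translate([2190, 368, 56]) cube([110, 24, 1657]);
translate([2501, 368, 56]) cube([110, 24, 1657]);


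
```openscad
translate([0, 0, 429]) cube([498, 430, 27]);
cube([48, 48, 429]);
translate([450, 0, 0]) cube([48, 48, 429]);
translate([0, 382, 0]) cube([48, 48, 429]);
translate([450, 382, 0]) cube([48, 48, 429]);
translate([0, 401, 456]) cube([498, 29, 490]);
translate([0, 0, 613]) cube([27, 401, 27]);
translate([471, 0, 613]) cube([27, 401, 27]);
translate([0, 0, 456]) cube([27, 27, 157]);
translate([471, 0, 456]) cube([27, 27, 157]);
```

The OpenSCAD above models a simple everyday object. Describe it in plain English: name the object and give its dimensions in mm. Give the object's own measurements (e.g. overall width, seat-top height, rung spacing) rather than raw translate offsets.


A chair. The seat is a 498×430×27 mm slab with its top at z = 456 mm, on four 48×48 mm corner legs (flush with the seat edges, standing on z = 0). A flat backrest 29 mm thick, 490 mm tall, spans the full seat width and rises from the seat top along its +y edge, rear face flush with the rear of the seat. Two armrests of 27×27 mm section run along each side from the seat's front edge to the front of the backrest, top faces 184 mm above the seat top and outer faces flush with the seat's x-edges; a 27×27 mm post under the front of each armrest stands on the seat at the front corner.


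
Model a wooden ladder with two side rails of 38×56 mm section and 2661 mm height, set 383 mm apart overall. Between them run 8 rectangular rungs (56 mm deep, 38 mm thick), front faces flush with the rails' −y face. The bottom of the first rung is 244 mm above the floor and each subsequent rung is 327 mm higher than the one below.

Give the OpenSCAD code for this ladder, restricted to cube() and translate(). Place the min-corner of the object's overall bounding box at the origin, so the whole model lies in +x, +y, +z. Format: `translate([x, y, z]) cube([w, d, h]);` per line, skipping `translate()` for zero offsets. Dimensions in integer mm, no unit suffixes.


cube([38, 56, 2661]);
translate([345, 0, 0]) cube([38, 56, 2661]);
translate([38, 0, 244]) cube([307, 56, 38]);
translate([38, 0, 571]) cube([307, 56, 38]);
translate([38, 0, 898]) cube([307, 56, 38]);
translate([38, 0, 1225]) cube([307, 56, 38]);
translate([38, 0, 1552]) cube([307, 56, 38]);
translate([38, 0, 1879]) cube([307, 56, 38]);
translate([38, 0, 2206]) cube([307, 56, 38]);
translate([38, 0, 2533]) cube([307, 56, 38]);


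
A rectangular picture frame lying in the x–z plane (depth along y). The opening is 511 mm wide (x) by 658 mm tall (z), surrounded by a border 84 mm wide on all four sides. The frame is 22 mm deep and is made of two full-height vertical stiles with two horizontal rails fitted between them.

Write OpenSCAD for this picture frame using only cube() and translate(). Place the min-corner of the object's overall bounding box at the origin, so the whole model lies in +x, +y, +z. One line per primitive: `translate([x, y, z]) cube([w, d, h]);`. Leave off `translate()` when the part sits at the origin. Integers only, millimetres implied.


cube([84, 22, 826]);
translate([595, 0, 0]) cube([84, 22, 826]);
translate([84, 0, 0]) cube([511, 22, 84]);
translate([84, 0, 742]) cube([511, 22, 84]);


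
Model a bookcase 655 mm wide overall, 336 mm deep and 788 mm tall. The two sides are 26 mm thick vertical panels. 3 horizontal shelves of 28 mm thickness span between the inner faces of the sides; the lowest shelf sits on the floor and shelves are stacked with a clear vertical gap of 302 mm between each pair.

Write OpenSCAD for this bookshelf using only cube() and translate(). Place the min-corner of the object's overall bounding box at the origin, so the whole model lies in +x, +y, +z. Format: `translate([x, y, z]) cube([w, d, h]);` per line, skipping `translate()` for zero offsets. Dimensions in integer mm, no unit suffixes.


cube([26, 336, 788]);
translate([629, 0, 0]) cube([26, 336, 788]);
translate([26, 0, 0]) cube([603, 336, 28]);
translate([26, 0, 330]) cube([603, 336, 28]);
translate([26, 0, 660]) cube([603, 336, 28]);


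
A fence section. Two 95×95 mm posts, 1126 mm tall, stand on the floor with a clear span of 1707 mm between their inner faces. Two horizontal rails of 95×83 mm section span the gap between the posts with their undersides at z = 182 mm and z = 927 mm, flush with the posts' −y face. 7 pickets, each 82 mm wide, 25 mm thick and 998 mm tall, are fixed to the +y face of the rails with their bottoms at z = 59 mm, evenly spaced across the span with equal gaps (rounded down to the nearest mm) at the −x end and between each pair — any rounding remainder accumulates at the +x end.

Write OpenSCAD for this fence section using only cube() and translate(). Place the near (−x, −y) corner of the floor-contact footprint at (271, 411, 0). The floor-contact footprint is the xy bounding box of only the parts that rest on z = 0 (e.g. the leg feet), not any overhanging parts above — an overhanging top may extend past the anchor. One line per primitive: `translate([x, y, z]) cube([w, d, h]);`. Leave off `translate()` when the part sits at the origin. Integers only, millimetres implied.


translate([271, 411, 0]) cube([95, 95, 1126]);
translate([2073, 411, 0]) cube([95, 95, 1126]);
translate([366, 411, 182]) cube([1707, 95, 83]);
translate([366, 411, 927]) cube([1707, 95, 83]);
translate([507, 506, 59]) cube([82, 25, 998]);
translate([730, 506, 59]) cube([82, 25, 998]);
translate([953, 506, 59]) cube([82, 25, 998]);
translate([1176, 506, 59]) cube([82, 25, 998]);
translate([1399, 506, 59]) cube([82, 25, 998]);
translate([1622, 506, 59]) cube([82, 25, 998]);
translate([1845, 506, 59]) cube([82, 25, 998]);
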